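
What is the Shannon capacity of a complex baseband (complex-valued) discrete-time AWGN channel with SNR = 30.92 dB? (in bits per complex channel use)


SNR_linear = 10^(30.92/10) = 1235.9474; C = log2(1 + SNR_linear) = log2(1 + 1235.9474) = 10.2726

10.2726 bits/channel use


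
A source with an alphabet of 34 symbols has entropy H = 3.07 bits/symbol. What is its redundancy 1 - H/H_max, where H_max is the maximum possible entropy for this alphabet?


H_max = log2(K) = log2(34) = 5.0875 bits/symbol. Redundancy = 1 - H/H_max = 1 - 3.07/5.0875 = 1 - 0.6034 = 0.3966

0.3966


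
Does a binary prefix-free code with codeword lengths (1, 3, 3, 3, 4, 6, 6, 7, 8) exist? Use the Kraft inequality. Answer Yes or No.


Kraft sum = sum(2^(-l_i)) = 0.9805, need <= 1. Result: satisfied (a binary prefix-free code with these lengths exists)

Yes


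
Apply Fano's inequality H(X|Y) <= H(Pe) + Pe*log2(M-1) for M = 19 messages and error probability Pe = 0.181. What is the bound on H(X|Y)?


H(Pe) = -Pe*log2(Pe) - (1-Pe)*log2(1-Pe) = -0.181*log2(0.181) - 0.819*log2(0.819) = 0.446335 + 0.235925 = 0.6823. Pe*log2(M-1) = 0.181*log2(18) = 0.754756. Bound = H(Pe) + Pe*log2(M-1) = 0.446335 + 0.235925 + 0.754756 = 1.437

1.437 bits


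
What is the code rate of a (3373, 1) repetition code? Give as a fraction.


Rate = k/n = 1/3373

1/3373


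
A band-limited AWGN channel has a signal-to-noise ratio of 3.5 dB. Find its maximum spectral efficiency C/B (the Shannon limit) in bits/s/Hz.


SNR_linear = 10^(3.5/10) = 2.2387; C/B = log2(1 + SNR_linear) = log2(1 + 2.2387) = 1.6954

1.6954 bits/s/Hz


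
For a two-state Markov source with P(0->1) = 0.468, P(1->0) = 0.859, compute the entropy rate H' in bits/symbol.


Stationary distribution: pi_0 = p10/(p01+p10) = 0.6473, pi_1 = 0.3527. Entropy rate H' = pi_0*H(p01) + pi_1*H(p10) = 0.6473*0.997 + 0.3527*0.5869 = 0.8524

0.8524 bits/symbol


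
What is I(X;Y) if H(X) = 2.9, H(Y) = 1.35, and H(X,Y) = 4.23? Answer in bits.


I(X;Y) = H(X) + H(Y) - H(X,Y) = 2.9 + 1.35 - 4.23 = 0.02

0.02 bits


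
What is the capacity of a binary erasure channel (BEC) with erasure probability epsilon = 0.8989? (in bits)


C = 1 - epsilon = 1 - 0.8989 = 0.1011

0.1011 bits


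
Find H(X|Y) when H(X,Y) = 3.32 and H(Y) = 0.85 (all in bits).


H(X|Y) = H(X,Y) - H(Y) = 3.32 - 0.85 = 2.47

2.47 bits


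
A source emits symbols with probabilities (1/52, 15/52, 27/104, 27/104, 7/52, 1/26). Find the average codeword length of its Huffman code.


Huffman construction (repeatedly merge the two least-probable nodes; each merge adds 1 bit to every symbol beneath it): 1/52 + 1/26 = 3/52; 3/52 + 7/52 = 5/26; 5/26 + 27/104 = 47/104; 27/104 + 15/52 = 57/104; 47/104 + 57/104 = 1. Resulting codeword lengths (in the order the probabilities were given): (4, 2, 2, 2, 3, 4). L_avg = sum(p_i * l_i) = 1/52*4 + 15/52*2 + 27/104*2 + 27/104*2 + 7/52*3 + 1/26*4 = 9/4 = 2.25

2.25 bits


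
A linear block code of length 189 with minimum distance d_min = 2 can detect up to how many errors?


Detection capability = d_min - 1 = 2 - 1 = 1

1 errors


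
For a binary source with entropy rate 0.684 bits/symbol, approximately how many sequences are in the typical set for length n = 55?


log2|A_typical| = nH = 55 * 0.684 = 37.62, so |A_typical| ~ 2^37.62 = 2.112e+11

2.112e+11


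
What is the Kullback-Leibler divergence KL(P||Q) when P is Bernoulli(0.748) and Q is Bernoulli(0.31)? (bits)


KL = p*log2(p/q) + (1-p)*log2((1-p)/(1-q)) = 0.748*log2(0.748/0.31) + 0.252*log2(0.252/0.69) = 0.5843

0.5843 bits


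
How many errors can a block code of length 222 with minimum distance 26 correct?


Correction capability = floor((d-1)/2) = floor((26-1)/2) = 12

12 errors


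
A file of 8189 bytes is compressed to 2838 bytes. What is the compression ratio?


Ratio = original / compressed = 8189 / 2838 = 2.8855

2.8855


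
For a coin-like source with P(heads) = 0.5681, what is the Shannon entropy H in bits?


H = -p*log2(p) - (1-p)*log2(1-p). -0.5681*log2(0.5681) = 0.463446; -0.4319*log2(0.4319) = 0.523131. H = 0.463446 + 0.523131 = 0.9866

0.9866 bits


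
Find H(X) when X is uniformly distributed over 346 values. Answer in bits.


H = log2(n) = log2(346) = 8.4346

8.4346 bits


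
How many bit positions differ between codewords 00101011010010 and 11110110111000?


Count differing positions: ^ ^ . ^ ^ ^ . ^ ^ . ^ . ^ . = 9 differences

9


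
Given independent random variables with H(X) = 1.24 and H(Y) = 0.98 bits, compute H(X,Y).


For independent variables, H(X,Y) = H(X) + H(Y) = 1.24 + 0.98 = 2.22

2.22 bits


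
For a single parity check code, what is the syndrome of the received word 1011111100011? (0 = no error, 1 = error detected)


Syndrome = XOR of all bits = 1 XOR 0 XOR 1 XOR 1 XOR 1 XOR 1 XOR 1 XOR 1 XOR 0 XOR 0 XOR 0 XOR 1 XOR 1 = 1

1


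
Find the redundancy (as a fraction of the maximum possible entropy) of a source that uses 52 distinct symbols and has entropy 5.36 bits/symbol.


H_max = log2(K) = log2(52) = 5.7004 bits/symbol. Redundancy = 1 - H/H_max = 1 - 5.36/5.7004 = 1 - 0.9403 = 0.0597

0.0597


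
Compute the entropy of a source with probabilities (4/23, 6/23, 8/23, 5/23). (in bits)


H = -sum(p_i * log2(p_i)). Terms: -(4/23)*log2(4/23) = 0.438880; -(6/23)*log2(6/23) = 0.505722; -(8/23)*log2(8/23) = 0.529935; -(5/23)*log2(5/23) = 0.478616. H = 0.438880 + 0.505722 + 0.529935 + 0.478616 = 1.9532

1.9532 bits


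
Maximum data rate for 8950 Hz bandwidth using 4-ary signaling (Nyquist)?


Rate = 2 * B * log2(M) = 2 * 8950 * 2.0 = 35800.0

35800.0 bps


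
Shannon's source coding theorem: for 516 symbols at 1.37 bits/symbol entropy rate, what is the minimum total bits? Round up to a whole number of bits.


Minimum bits >= n * H = 516 * 1.37 = 706.92, rounded up to a whole number of bits = 707

707 bits


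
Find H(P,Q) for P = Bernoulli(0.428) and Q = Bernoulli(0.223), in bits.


H(P,Q) = -p*log2(q) - (1-p)*log2(1-q). -0.428*log2(0.223) = 0.926571; -0.572*log2(0.777) = 0.208216. H(P,Q) = 0.926571 + 0.208216 = 1.1348

1.1348 bits


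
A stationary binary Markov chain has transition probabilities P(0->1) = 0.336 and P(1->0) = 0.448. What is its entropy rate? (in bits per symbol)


Stationary distribution: pi_0 = p10/(p01+p10) = 0.5714, pi_1 = 0.4286. Entropy rate H' = pi_0*H(p01) + pi_1*H(p10) = 0.5714*0.9209 + 0.4286*0.9922 = 0.9515

0.9515 bits/symbol


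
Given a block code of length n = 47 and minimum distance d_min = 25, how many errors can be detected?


Detection capability = d_min - 1 = 25 - 1 = 24

24 errors


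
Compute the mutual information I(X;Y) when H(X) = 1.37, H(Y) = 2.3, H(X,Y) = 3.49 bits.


I(X;Y) = H(X) + H(Y) - H(X,Y) = 1.37 + 2.3 - 3.49 = 0.18

0.18 bits


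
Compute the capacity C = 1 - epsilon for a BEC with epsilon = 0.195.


C = 1 - epsilon = 1 - 0.195 = 0.805

0.805 bits


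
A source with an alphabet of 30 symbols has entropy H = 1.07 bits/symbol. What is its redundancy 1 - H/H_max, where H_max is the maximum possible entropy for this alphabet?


H_max = log2(K) = log2(30) = 4.9069 bits/symbol. Redundancy = 1 - H/H_max = 1 - 1.07/4.9069 = 1 - 0.2181 = 0.7819

0.7819


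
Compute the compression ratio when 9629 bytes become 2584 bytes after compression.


Ratio = original / compressed = 9629 / 2584 = 3.7264

3.7264


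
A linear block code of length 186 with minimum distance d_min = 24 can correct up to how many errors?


Correction capability = floor((d-1)/2) = floor((24-1)/2) = 11

11 errors


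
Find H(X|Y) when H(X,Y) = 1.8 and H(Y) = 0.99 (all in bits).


H(X|Y) = H(X,Y) - H(Y) = 1.8 - 0.99 = 0.81

0.81 bits


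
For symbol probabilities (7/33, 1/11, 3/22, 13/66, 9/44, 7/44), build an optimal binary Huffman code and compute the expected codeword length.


Huffman construction (repeatedly merge the two least-probable nodes; each merge adds 1 bit to every symbol beneath it): 1/11 + 3/22 = 5/22; 7/44 + 13/66 = 47/132; 9/44 + 7/33 = 5/12; 5/22 + 47/132 = 7/12; 5/12 + 7/12 = 1. Resulting codeword lengths (in the order the probabilities were given): (2, 3, 3, 3, 2, 3). L_avg = sum(p_i * l_i) = 7/33*2 + 1/11*3 + 3/22*3 + 13/66*3 + 9/44*2 + 7/44*3 = 31/12 = 2.5833

2.5833 bits


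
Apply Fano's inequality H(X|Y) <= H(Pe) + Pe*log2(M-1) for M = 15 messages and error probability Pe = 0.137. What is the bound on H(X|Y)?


H(Pe) = -Pe*log2(Pe) - (1-Pe)*log2(1-Pe) = -0.137*log2(0.137) - 0.863*log2(0.863) = 0.392882 + 0.183446 = 0.5763. Pe*log2(M-1) = 0.137*log2(14) = 0.521608. Bound = H(Pe) + Pe*log2(M-1) = 0.392882 + 0.183446 + 0.521608 = 1.0979

1.0979 bits


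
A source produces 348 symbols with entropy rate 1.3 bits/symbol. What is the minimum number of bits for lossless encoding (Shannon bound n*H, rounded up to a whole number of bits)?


Minimum bits >= n * H = 348 * 1.3 = 452.4, rounded up to a whole number of bits = 453

453 bits


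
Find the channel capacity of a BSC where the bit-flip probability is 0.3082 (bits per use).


H(p) = -p*log2(p) - (1-p)*log2(1-p) = -0.3082*log2(0.3082) - 0.6918*log2(0.6918) = 0.523342 + 0.367742 = 0.8911. C = 1 - H(p) = 1 - 0.8911 = 0.1089

0.1089 bits


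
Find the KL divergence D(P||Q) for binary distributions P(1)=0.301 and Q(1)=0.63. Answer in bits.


KL = p*log2(p/q) + (1-p)*log2((1-p)/(1-q)) = 0.301*log2(0.301/0.63) + 0.699*log2(0.699/0.37) = 0.3208

0.3208 bits


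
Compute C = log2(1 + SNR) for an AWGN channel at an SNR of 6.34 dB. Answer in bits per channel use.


SNR_linear = 10^(6.34/10) = 4.3053; C = log2(1 + SNR_linear) = log2(1 + 4.3053) = 2.4074

2.4074 bits/channel use


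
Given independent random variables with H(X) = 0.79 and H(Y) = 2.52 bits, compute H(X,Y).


For independent variables, H(X,Y) = H(X) + H(Y) = 0.79 + 2.52 = 3.31

3.31 bits


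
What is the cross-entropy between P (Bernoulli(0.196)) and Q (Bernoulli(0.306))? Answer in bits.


H(P,Q) = -p*log2(q) - (1-p)*log2(1-q). -0.196*log2(0.306) = 0.334846; -0.804*log2(0.694) = 0.423702. H(P,Q) = 0.334846 + 0.423702 = 0.7585

0.7585 bits


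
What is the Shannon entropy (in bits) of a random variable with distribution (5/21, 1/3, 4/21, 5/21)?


H = -sum(p_i * log2(p_i)). Terms: -(5/21)*log2(5/21) = 0.492950; -(1/3)*log2(1/3) = 0.528321; -(4/21)*log2(4/21) = 0.455680; -(5/21)*log2(5/21) = 0.492950. H = 0.492950 + 0.528321 + 0.455680 + 0.492950 = 1.9699

1.9699 bits


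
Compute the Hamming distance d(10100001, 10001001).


Count differing positions: . . ^ . ^ . . . = 2 differences

2


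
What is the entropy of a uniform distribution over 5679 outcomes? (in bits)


H = log2(n) = log2(5679) = 12.4714

12.4714 bits


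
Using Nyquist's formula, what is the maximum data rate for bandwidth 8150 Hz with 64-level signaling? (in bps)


Rate = 2 * B * log2(M) = 2 * 8150 * 6.0 = 97800.0

97800.0 bps


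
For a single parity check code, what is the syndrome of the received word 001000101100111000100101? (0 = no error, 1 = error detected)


Syndrome = XOR of all bits = 0 XOR 0 XOR 1 XOR 0 XOR 0 XOR 0 XOR 1 XOR 0 XOR 1 XOR 1 XOR 0 XOR 0 XOR 1 XOR 1 XOR 1 XOR 0 XOR 0 XOR 0 XOR 1 XOR 0 XOR 0 XOR 1 XOR 0 XOR 1 = 0

0


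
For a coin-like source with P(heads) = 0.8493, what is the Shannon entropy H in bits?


H = -p*log2(p) - (1-p)*log2(1-p). -0.8493*log2(0.8493) = 0.200141; -0.1507*log2(0.1507) = 0.411448. H = 0.200141 + 0.411448 = 0.6116

0.6116 bits


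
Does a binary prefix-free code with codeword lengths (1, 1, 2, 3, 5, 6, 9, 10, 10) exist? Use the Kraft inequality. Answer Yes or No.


Kraft sum = sum(2^(-l_i)) = 1.4258, need <= 1. Result: violated (a binary prefix-free code with these lengths cannot exist)

No


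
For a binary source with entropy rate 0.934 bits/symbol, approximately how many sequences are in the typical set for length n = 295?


log2|A_typical| = nH = 295 * 0.934 = 275.53, so |A_typical| ~ 2^275.53 = 8.766e+82

8.766e+82


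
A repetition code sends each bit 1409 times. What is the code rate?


Rate = k/n = 1/1409

1/1409


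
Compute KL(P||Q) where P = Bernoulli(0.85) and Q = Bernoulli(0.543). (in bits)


KL = p*log2(p/q) + (1-p)*log2((1-p)/(1-q)) = 0.85*log2(0.85/0.543) + 0.15*log2(0.15/0.457) = 0.3084

0.3084 bits


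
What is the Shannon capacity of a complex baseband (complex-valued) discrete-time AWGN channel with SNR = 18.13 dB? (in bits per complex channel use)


SNR_linear = 10^(18.13/10) = 65.013; C = log2(1 + SNR_linear) = log2(1 + 65.013) = 6.0447

6.0447 bits/channel use


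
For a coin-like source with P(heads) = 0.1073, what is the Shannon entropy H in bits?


H = -p*log2(p) - (1-p)*log2(1-p). -0.1073*log2(0.1073) = 0.345536; -0.8927*log2(0.8927) = 0.146182. H = 0.345536 + 0.146182 = 0.4917

0.4917 bits


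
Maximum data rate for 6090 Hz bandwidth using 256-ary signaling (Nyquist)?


Rate = 2 * B * log2(M) = 2 * 6090 * 8.0 = 97440.0

97440.0 bps


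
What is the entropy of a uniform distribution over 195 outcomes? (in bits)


H = log2(n) = log2(195) = 7.6073

7.6073 bits


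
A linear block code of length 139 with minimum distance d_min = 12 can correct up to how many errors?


Correction capability = floor((d-1)/2) = floor((12-1)/2) = 5

5 errors


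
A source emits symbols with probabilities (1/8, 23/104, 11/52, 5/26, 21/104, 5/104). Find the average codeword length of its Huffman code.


Huffman construction (repeatedly merge the two least-probable nodes; each merge adds 1 bit to every symbol beneath it): 5/104 + 1/8 = 9/52; 9/52 + 5/26 = 19/52; 21/104 + 11/52 = 43/104; 23/104 + 19/52 = 61/104; 43/104 + 61/104 = 1. Resulting codeword lengths (in the order the probabilities were given): (4, 2, 2, 3, 2, 4). L_avg = sum(p_i * l_i) = 1/8*4 + 23/104*2 + 11/52*2 + 5/26*3 + 21/104*2 + 5/104*4 = 33/13 = 2.5385

2.5385 bits


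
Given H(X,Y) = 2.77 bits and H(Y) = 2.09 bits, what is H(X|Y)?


H(X|Y) = H(X,Y) - H(Y) = 2.77 - 2.09 = 0.68

0.68 bits


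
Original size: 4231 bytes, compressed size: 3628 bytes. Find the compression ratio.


Ratio = original / compressed = 4231 / 3628 = 1.1662

1.1662


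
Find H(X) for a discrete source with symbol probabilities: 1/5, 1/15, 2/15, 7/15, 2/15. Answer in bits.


H = -sum(p_i * log2(p_i)). Terms: -(1/5)*log2(1/5) = 0.464386; -(1/15)*log2(1/15) = 0.260459; -(2/15)*log2(2/15) = 0.387585; -(7/15)*log2(7/15) = 0.513117; -(2/15)*log2(2/15) = 0.387585. H = 0.464386 + 0.260459 + 0.387585 + 0.513117 + 0.387585 = 2.0131

2.0131 bits


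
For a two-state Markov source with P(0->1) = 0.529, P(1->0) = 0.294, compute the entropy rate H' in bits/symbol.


Stationary distribution: pi_0 = p10/(p01+p10) = 0.3572, pi_1 = 0.6428. Entropy rate H' = pi_0*H(p01) + pi_1*H(p10) = 0.3572*0.9976 + 0.6428*0.8738 = 0.918

0.918 bits/symbol


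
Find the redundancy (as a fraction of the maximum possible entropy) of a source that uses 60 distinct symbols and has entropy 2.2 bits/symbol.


H_max = log2(K) = log2(60) = 5.9069 bits/symbol. Redundancy = 1 - H/H_max = 1 - 2.2/5.9069 = 1 - 0.3724 = 0.6276

0.6276


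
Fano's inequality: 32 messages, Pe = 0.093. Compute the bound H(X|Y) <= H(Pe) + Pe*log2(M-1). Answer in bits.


H(Pe) = -Pe*log2(Pe) - (1-Pe)*log2(1-Pe) = -0.093*log2(0.093) - 0.907*log2(0.907) = 0.318676 + 0.127729 = 0.4464. Pe*log2(M-1) = 0.093*log2(31) = 0.460740. Bound = H(Pe) + Pe*log2(M-1) = 0.318676 + 0.127729 + 0.460740 = 0.9071

0.9071 bits


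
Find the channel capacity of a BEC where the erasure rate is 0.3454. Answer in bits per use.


C = 1 - epsilon = 1 - 0.3454 = 0.6546

0.6546 bits


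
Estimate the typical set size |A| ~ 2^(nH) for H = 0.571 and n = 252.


log2|A_typical| = nH = 252 * 0.571 = 143.892, so |A_typical| ~ 2^143.892 = 2.069e+43

2.069e+43


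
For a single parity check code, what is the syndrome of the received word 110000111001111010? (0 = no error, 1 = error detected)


Syndrome = XOR of all bits = 1 XOR 1 XOR 0 XOR 0 XOR 0 XOR 0 XOR 1 XOR 1 XOR 1 XOR 0 XOR 0 XOR 1 XOR 1 XOR 1 XOR 1 XOR 0 XOR 1 XOR 0 = 0

0


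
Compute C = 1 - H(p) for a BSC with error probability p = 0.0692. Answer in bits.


H(p) = -p*log2(p) - (1-p)*log2(1-p) = -0.0692*log2(0.0692) - 0.9308*log2(0.9308) = 0.266633 + 0.096298 = 0.3629. C = 1 - H(p) = 1 - 0.3629 = 0.6371

0.6371 bits


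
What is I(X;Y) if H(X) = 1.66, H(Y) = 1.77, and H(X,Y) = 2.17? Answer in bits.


I(X;Y) = H(X) + H(Y) - H(X,Y) = 1.66 + 1.77 - 2.17 = 1.26

1.26 bits


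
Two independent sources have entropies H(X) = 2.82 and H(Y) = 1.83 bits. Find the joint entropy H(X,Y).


For independent variables, H(X,Y) = H(X) + H(Y) = 2.82 + 1.83 = 4.65

4.65 bits


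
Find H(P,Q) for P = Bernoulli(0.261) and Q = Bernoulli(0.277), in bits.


H(P,Q) = -p*log2(q) - (1-p)*log2(1-q). -0.261*log2(0.277) = 0.483383; -0.739*log2(0.723) = 0.345802. H(P,Q) = 0.483383 + 0.345802 = 0.8292

0.8292 bits


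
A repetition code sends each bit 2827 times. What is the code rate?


Rate = k/n = 1/2827

1/2827


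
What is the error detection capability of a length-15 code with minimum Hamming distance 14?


Detection capability = d_min - 1 = 14 - 1 = 13

13 errors


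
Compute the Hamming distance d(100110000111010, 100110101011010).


Count differing positions: . . . . . . ^ . ^ ^ . . . . . = 3 differences

3


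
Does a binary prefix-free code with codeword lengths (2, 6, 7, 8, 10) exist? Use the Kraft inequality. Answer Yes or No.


Kraft sum = sum(2^(-l_i)) = 0.2783, need <= 1. Result: satisfied (a binary prefix-free code with these lengths exists)

Yes


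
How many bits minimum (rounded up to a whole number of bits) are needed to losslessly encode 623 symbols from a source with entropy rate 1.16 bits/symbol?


Minimum bits >= n * H = 623 * 1.16 = 722.68, rounded up to a whole number of bits = 723

723 bits


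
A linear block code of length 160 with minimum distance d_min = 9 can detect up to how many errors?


Detection capability = d_min - 1 = 9 - 1 = 8

8 errors


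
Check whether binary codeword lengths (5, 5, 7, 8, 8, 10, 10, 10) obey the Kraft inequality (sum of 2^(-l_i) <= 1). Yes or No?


Kraft sum = sum(2^(-l_i)) = 0.0811, need <= 1. Result: satisfied (a binary prefix-free code with these lengths exists)

Yes


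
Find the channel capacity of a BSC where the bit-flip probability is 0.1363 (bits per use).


H(p) = -p*log2(p) - (1-p)*log2(1-p) = -0.1363*log2(0.1363) - 0.8637*log2(0.8637) = 0.391882 + 0.182584 = 0.5745. C = 1 - H(p) = 1 - 0.5745 = 0.4255

0.4255 bits


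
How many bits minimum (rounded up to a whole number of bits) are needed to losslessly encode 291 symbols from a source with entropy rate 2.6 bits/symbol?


Minimum bits >= n * H = 291 * 2.6 = 756.6, rounded up to a whole number of bits = 757

757 bits


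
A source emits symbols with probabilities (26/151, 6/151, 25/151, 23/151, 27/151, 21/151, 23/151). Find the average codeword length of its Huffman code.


Huffman construction (repeatedly merge the two least-probable nodes; each merge adds 1 bit to every symbol beneath it): 6/151 + 21/151 = 27/151; 23/151 + 23/151 = 46/151; 25/151 + 26/151 = 51/151; 27/151 + 27/151 = 54/151; 46/151 + 51/151 = 97/151; 54/151 + 97/151 = 1. Resulting codeword lengths (in the order the probabilities were given): (3, 3, 3, 3, 2, 3, 3). L_avg = sum(p_i * l_i) = 26/151*3 + 6/151*3 + 25/151*3 + 23/151*3 + 27/151*2 + 21/151*3 + 23/151*3 = 426/151 = 2.8212

2.8212 bits


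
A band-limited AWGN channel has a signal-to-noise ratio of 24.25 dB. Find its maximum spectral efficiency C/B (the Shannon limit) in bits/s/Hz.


SNR_linear = 10^(24.25/10) = 266.0725; C/B = log2(1 + SNR_linear) = log2(1 + 266.0725) = 8.0611

8.0611 bits/s/Hz


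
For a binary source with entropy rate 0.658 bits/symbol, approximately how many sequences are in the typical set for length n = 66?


log2|A_typical| = nH = 66 * 0.658 = 43.428, so |A_typical| ~ 2^43.428 = 1.183e+13

1.183e+13


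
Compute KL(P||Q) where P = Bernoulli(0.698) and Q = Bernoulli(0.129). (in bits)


KL = p*log2(p/q) + (1-p)*log2((1-p)/(1-q)) = 0.698*log2(0.698/0.129) + 0.302*log2(0.302/0.871) = 1.2387

1.2387 bits


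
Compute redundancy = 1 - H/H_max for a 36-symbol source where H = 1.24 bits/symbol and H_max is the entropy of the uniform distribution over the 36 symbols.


H_max = log2(K) = log2(36) = 5.1699 bits/symbol. Redundancy = 1 - H/H_max = 1 - 1.24/5.1699 = 1 - 0.2398 = 0.7602

0.7602


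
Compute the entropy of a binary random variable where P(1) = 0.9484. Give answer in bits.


H = -p*log2(p) - (1-p)*log2(1-p). -0.9484*log2(0.9484) = 0.072489; -0.0516*log2(0.0516) = 0.220667. H = 0.072489 + 0.220667 = 0.2932

0.2932 bits


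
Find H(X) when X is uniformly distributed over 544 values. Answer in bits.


H = log2(n) = log2(544) = 9.0875

9.0875 bits


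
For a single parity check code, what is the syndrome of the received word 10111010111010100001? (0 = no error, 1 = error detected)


Syndrome = XOR of all bits = 1 XOR 0 XOR 1 XOR 1 XOR 1 XOR 0 XOR 1 XOR 0 XOR 1 XOR 1 XOR 1 XOR 0 XOR 1 XOR 0 XOR 1 XOR 0 XOR 0 XOR 0 XOR 0 XOR 1 = 1

1


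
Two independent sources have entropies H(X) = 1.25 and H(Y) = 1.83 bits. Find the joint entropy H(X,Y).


For independent variables, H(X,Y) = H(X) + H(Y) = 1.25 + 1.83 = 3.08

3.08 bits


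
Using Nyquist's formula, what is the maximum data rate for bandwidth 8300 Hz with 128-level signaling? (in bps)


Rate = 2 * B * log2(M) = 2 * 8300 * 7.0 = 116200.0

116200.0 bps


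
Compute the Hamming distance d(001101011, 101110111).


Count differing positions: ^ . . . ^ ^ ^ . . = 4 differences

4


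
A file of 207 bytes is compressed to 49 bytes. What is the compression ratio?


Ratio = original / compressed = 207 / 49 = 4.2245

4.2245


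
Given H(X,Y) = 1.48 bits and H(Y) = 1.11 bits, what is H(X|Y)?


H(X|Y) = H(X,Y) - H(Y) = 1.48 - 1.11 = 0.37

0.37 bits


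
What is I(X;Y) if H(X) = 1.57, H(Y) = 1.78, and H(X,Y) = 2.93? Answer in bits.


I(X;Y) = H(X) + H(Y) - H(X,Y) = 1.57 + 1.78 - 2.93 = 0.42

0.42 bits


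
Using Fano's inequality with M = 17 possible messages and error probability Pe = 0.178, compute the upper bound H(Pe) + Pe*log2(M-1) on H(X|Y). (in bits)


H(Pe) = -Pe*log2(Pe) - (1-Pe)*log2(1-Pe) = -0.178*log2(0.178) - 0.822*log2(0.822) = 0.443229 + 0.232453 = 0.6757. Pe*log2(M-1) = 0.178*log2(16) = 0.712000. Bound = H(Pe) + Pe*log2(M-1) = 0.443229 + 0.232453 + 0.712000 = 1.3877

1.3877 bits


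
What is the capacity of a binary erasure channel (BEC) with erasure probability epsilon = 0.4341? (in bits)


C = 1 - epsilon = 1 - 0.4341 = 0.5659

0.5659 bits


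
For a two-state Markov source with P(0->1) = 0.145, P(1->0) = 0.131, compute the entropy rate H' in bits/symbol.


Stationary distribution: pi_0 = p10/(p01+p10) = 0.4746, pi_1 = 0.5254. Entropy rate H' = pi_0*H(p01) + pi_1*H(p10) = 0.4746*0.5972 + 0.5254*0.5602 = 0.5777

0.5777 bits/symbol


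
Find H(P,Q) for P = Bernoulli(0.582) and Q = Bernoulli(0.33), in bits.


H(P,Q) = -p*log2(q) - (1-p)*log2(1-q). -0.582*log2(0.33) = 0.930887; -0.418*log2(0.67) = 0.241507. H(P,Q) = 0.930887 + 0.241507 = 1.1724

1.1724 bits


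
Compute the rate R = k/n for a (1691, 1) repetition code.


Rate = k/n = 1/1691

1/1691


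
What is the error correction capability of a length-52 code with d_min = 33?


Correction capability = floor((d-1)/2) = floor((33-1)/2) = 16

16 errors


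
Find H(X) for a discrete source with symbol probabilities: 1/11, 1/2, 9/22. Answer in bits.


H = -sum(p_i * log2(p_i)). Terms: -(1/11)*log2(1/11) = 0.314494; -(1/2)*log2(1/2) = 0.500000; -(9/22)*log2(9/22) = 0.527525. H = 0.314494 + 0.500000 + 0.527525 = 1.342

1.342 bits


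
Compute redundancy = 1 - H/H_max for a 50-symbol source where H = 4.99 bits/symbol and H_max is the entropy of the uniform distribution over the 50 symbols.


H_max = log2(K) = log2(50) = 5.6439 bits/symbol. Redundancy = 1 - H/H_max = 1 - 4.99/5.6439 = 1 - 0.8841 = 0.1159

0.1159


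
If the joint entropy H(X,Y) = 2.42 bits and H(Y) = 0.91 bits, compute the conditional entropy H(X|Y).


H(X|Y) = H(X,Y) - H(Y) = 2.42 - 0.91 = 1.51

1.51 bits


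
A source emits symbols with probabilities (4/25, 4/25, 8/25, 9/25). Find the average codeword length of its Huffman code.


Huffman construction (repeatedly merge the two least-probable nodes; each merge adds 1 bit to every symbol beneath it): 4/25 + 4/25 = 8/25; 8/25 + 8/25 = 16/25; 9/25 + 16/25 = 1. Resulting codeword lengths (in the order the probabilities were given): (3, 3, 2, 1). L_avg = sum(p_i * l_i) = 4/25*3 + 4/25*3 + 8/25*2 + 9/25*1 = 49/25 = 1.96

1.96 bits


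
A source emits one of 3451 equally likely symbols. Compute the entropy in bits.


H = log2(n) = log2(3451) = 11.7528

11.7528 bits


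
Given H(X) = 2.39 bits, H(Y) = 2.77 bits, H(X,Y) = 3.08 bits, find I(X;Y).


I(X;Y) = H(X) + H(Y) - H(X,Y) = 2.39 + 2.77 - 3.08 = 2.08

2.08 bits


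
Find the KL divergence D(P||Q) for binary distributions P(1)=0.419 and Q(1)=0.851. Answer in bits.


KL = p*log2(p/q) + (1-p)*log2((1-p)/(1-q)) = 0.419*log2(0.419/0.851) + 0.581*log2(0.581/0.149) = 0.7123

0.7123 bits


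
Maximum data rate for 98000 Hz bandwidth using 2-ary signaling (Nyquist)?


Rate = 2 * B * log2(M) = 2 * 98000 * 1.0 = 196000.0

196000.0 bps


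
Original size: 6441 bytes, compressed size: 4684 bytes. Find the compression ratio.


Ratio = original / compressed = 6441 / 4684 = 1.3751

1.3751


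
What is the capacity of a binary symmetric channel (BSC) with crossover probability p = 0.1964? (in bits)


H(p) = -p*log2(p) - (1-p)*log2(1-p) = -0.1964*log2(0.1964) - 0.8036*log2(0.8036) = 0.461173 + 0.253496 = 0.7147. C = 1 - H(p) = 1 - 0.7147 = 0.2853

0.2853 bits


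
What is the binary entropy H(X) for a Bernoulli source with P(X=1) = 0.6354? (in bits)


H = -p*log2(p) - (1-p)*log2(1-p). -0.6354*log2(0.6354) = 0.415719; -0.3646*log2(0.3646) = 0.530717. H = 0.415719 + 0.530717 = 0.9464

0.9464 bits


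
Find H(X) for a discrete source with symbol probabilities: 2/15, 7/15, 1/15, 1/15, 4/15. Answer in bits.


H = -sum(p_i * log2(p_i)). Terms: -(2/15)*log2(2/15) = 0.387585; -(7/15)*log2(7/15) = 0.513117; -(1/15)*log2(1/15) = 0.260459; -(1/15)*log2(1/15) = 0.260459; -(4/15)*log2(4/15) = 0.508504. H = 0.387585 + 0.513117 + 0.260459 + 0.260459 + 0.508504 = 1.9301

1.9301 bits


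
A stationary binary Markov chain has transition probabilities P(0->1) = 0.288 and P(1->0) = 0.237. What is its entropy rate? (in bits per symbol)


Stationary distribution: pi_0 = p10/(p01+p10) = 0.4514, pi_1 = 0.5486. Entropy rate H' = pi_0*H(p01) + pi_1*H(p10) = 0.4514*0.8661 + 0.5486*0.79 = 0.8244

0.8244 bits/symbol


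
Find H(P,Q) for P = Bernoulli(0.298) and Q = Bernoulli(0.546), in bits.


H(P,Q) = -p*log2(q) - (1-p)*log2(1-q). -0.298*log2(0.546) = 0.260162; -0.702*log2(0.454) = 0.799744. H(P,Q) = 0.260162 + 0.799744 = 1.0599

1.0599 bits


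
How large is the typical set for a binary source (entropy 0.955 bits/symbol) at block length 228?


log2|A_typical| = nH = 228 * 0.955 = 217.74, so |A_typical| ~ 2^217.74 = 3.518e+65

3.518e+65


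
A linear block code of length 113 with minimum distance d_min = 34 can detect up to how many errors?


Detection capability = d_min - 1 = 34 - 1 = 33

33 errors


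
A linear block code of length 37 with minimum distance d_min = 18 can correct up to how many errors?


Correction capability = floor((d-1)/2) = floor((18-1)/2) = 8

8 errors


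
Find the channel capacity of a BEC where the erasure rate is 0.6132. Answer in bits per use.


C = 1 - epsilon = 1 - 0.6132 = 0.3868

0.3868 bits


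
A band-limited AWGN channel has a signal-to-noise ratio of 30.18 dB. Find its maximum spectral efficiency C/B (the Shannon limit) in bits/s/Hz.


SNR_linear = 10^(30.18/10) = 1042.3174; C/B = log2(1 + SNR_linear) = log2(1 + 1042.3174) = 10.027

10.027 bits/s/Hz


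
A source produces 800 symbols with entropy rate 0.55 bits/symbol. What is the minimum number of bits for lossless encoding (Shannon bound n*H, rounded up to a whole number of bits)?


Minimum bits >= n * H = 800 * 0.55 = 440.0, rounded up to a whole number of bits = 440

440 bits


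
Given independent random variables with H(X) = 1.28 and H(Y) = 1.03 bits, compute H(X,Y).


For independent variables, H(X,Y) = H(X) + H(Y) = 1.28 + 1.03 = 2.31

2.31 bits


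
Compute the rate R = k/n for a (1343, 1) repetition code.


Rate = k/n = 1/1343

1/1343


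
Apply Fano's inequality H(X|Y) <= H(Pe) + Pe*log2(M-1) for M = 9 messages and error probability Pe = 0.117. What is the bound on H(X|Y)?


H(Pe) = -Pe*log2(Pe) - (1-Pe)*log2(1-Pe) = -0.117*log2(0.117) - 0.883*log2(0.883) = 0.362164 + 0.158511 = 0.5207. Pe*log2(M-1) = 0.117*log2(8) = 0.351000. Bound = H(Pe) + Pe*log2(M-1) = 0.362164 + 0.158511 + 0.351000 = 0.8717

0.8717 bits


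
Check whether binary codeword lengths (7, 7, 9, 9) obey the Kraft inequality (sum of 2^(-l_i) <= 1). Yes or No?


Kraft sum = sum(2^(-l_i)) = 0.0195, need <= 1. Result: satisfied (a binary prefix-free code with these lengths exists)

Yes


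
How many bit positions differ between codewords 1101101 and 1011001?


Count differing positions: . ^ ^ . ^ . . = 3 differences

3


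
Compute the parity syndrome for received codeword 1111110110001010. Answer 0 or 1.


Syndrome = XOR of all bits = 1 XOR 1 XOR 1 XOR 1 XOR 1 XOR 1 XOR 0 XOR 1 XOR 1 XOR 0 XOR 0 XOR 0 XOR 1 XOR 0 XOR 1 XOR 0 = 0

0


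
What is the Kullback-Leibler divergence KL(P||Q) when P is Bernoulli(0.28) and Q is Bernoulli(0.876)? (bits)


KL = p*log2(p/q) + (1-p)*log2((1-p)/(1-q)) = 0.28*log2(0.28/0.876) + 0.72*log2(0.72/0.124) = 1.3664

1.3664 bits


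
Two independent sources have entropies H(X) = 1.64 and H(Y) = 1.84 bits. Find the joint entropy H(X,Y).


For independent variables, H(X,Y) = H(X) + H(Y) = 1.64 + 1.84 = 3.48

3.48 bits


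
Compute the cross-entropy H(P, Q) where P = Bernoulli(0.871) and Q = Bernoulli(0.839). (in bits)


H(P,Q) = -p*log2(q) - (1-p)*log2(1-q). -0.871*log2(0.839) = 0.220587; -0.129*log2(0.161) = 0.339898. H(P,Q) = 0.220587 + 0.339898 = 0.5605

0.5605 bits


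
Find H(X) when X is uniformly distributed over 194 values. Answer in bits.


H = log2(n) = log2(194) = 7.5999

7.5999 bits


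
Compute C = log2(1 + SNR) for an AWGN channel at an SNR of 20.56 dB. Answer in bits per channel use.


SNR_linear = 10^(20.56/10) = 113.7627; C = log2(1 + SNR_linear) = log2(1 + 113.7627) = 6.8425

6.8425 bits/channel use


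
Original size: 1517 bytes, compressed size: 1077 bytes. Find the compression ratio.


Ratio = original / compressed = 1517 / 1077 = 1.4085

1.4085


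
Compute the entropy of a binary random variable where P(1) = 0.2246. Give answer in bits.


H = -p*log2(p) - (1-p)*log2(1-p). -0.2246*log2(0.2246) = 0.483916; -0.7754*log2(0.7754) = 0.284562. H = 0.483916 + 0.284562 = 0.7685

0.7685 bits


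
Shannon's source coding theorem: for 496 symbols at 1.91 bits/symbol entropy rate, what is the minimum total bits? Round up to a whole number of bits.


Minimum bits >= n * H = 496 * 1.91 = 947.36, rounded up to a whole number of bits = 948

948 bits


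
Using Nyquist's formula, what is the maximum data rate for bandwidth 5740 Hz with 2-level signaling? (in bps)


Rate = 2 * B * log2(M) = 2 * 5740 * 1.0 = 11480.0

11480.0 bps


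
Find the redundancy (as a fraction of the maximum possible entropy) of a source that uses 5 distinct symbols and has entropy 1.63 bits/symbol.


H_max = log2(K) = log2(5) = 2.3219 bits/symbol. Redundancy = 1 - H/H_max = 1 - 1.63/2.3219 = 1 - 0.702 = 0.298

0.298


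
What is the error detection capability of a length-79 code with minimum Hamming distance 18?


Detection capability = d_min - 1 = 18 - 1 = 17

17 errors


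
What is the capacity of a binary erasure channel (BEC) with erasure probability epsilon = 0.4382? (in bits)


C = 1 - epsilon = 1 - 0.4382 = 0.5618

0.5618 bits


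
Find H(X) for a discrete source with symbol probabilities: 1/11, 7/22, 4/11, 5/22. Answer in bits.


H = -sum(p_i * log2(p_i)). Terms: -(1/11)*log2(1/11) = 0.314494; -(7/22)*log2(7/22) = 0.525661; -(4/11)*log2(4/11) = 0.530702; -(5/22)*log2(5/22) = 0.485796. H = 0.314494 + 0.525661 + 0.530702 + 0.485796 = 1.8567

1.8567 bits


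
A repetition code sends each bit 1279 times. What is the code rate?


Rate = k/n = 1/1279

1/1279


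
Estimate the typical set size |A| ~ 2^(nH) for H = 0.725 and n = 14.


log2|A_typical| = nH = 14 * 0.725 = 10.15, so |A_typical| ~ 2^10.15 = 1.136e+03

1.136e+03


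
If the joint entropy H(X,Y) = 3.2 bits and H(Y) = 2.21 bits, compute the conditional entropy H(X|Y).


H(X|Y) = H(X,Y) - H(Y) = 3.2 - 2.21 = 0.99

0.99 bits


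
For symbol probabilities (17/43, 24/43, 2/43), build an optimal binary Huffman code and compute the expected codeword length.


Huffman construction (repeatedly merge the two least-probable nodes; each merge adds 1 bit to every symbol beneath it): 2/43 + 17/43 = 19/43; 19/43 + 24/43 = 1. Resulting codeword lengths (in the order the probabilities were given): (2, 1, 2). L_avg = sum(p_i * l_i) = 17/43*2 + 24/43*1 + 2/43*2 = 62/43 = 1.4419

1.4419 bits


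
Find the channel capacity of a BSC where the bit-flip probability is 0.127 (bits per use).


H(p) = -p*log2(p) - (1-p)*log2(1-p) = -0.127*log2(0.127) - 0.873*log2(0.873) = 0.378092 + 0.171061 = 0.5492. C = 1 - H(p) = 1 - 0.5492 = 0.4508

0.4508 bits


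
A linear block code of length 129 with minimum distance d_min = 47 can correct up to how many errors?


Correction capability = floor((d-1)/2) = floor((47-1)/2) = 23

23 errors


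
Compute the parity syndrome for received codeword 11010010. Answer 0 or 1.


Syndrome = XOR of all bits = 1 XOR 1 XOR 0 XOR 1 XOR 0 XOR 0 XOR 1 XOR 0 = 0

0


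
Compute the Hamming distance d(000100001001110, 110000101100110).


Count differing positions: ^ ^ . ^ . . ^ . . ^ . ^ . . . = 6 differences

6


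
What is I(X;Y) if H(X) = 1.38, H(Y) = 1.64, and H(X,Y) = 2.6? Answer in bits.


I(X;Y) = H(X) + H(Y) - H(X,Y) = 1.38 + 1.64 - 2.6 = 0.42

0.42 bits


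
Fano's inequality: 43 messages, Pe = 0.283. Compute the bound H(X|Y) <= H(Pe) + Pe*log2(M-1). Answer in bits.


H(Pe) = -Pe*log2(Pe) - (1-Pe)*log2(1-Pe) = -0.283*log2(0.283) - 0.717*log2(0.717) = 0.515379 + 0.344128 = 0.8595. Pe*log2(M-1) = 0.283*log2(42) = 1.526026. Bound = H(Pe) + Pe*log2(M-1) = 0.515379 + 0.344128 + 1.526026 = 2.3855

2.3855 bits


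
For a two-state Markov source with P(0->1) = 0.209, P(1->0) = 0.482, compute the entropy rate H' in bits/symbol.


Stationary distribution: pi_0 = p10/(p01+p10) = 0.6975, pi_1 = 0.3025. Entropy rate H' = pi_0*H(p01) + pi_1*H(p10) = 0.6975*0.7396 + 0.3025*0.9991 = 0.8181

0.8181 bits/symbol


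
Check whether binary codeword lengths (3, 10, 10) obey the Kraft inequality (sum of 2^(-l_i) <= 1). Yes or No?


Kraft sum = sum(2^(-l_i)) = 0.127, need <= 1. Result: satisfied (a binary prefix-free code with these lengths exists)

Yes


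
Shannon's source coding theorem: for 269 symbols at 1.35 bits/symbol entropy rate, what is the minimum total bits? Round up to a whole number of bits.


Minimum bits >= n * H = 269 * 1.35 = 363.15, rounded up to a whole number of bits = 364

364 bits


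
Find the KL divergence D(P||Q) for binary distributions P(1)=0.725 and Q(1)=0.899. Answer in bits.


KL = p*log2(p/q) + (1-p)*log2((1-p)/(1-q)) = 0.725*log2(0.725/0.899) + 0.275*log2(0.275/0.101) = 0.1724

0.1724 bits


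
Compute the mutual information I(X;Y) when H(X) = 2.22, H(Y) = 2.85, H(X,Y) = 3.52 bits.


I(X;Y) = H(X) + H(Y) - H(X,Y) = 2.22 + 2.85 - 3.52 = 1.55

1.55 bits


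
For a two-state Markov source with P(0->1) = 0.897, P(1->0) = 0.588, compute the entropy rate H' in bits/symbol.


Stationary distribution: pi_0 = p10/(p01+p10) = 0.396, pi_1 = 0.604. Entropy rate H' = pi_0*H(p01) + pi_1*H(p10) = 0.396*0.4784 + 0.604*0.9775 = 0.7799

0.7799 bits/symbol


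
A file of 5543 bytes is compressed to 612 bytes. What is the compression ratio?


Ratio = original / compressed = 5543 / 612 = 9.0572

9.0572


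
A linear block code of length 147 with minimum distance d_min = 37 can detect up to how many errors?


Detection capability = d_min - 1 = 37 - 1 = 36

36 errors


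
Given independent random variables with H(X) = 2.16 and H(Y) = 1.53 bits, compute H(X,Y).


For independent variables, H(X,Y) = H(X) + H(Y) = 2.16 + 1.53 = 3.69

3.69 bits


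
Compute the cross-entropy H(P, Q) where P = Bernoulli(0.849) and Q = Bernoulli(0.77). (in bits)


H(P,Q) = -p*log2(q) - (1-p)*log2(1-q). -0.849*log2(0.77) = 0.320132; -0.151*log2(0.23) = 0.320164. H(P,Q) = 0.320132 + 0.320164 = 0.6403

0.6403 bits


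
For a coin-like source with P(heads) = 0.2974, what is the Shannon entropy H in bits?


H = -p*log2(p) - (1-p)*log2(1-p). -0.2974*log2(0.2974) = 0.520308; -0.7026*log2(0.7026) = 0.357781. H = 0.520308 + 0.357781 = 0.8781

0.8781 bits


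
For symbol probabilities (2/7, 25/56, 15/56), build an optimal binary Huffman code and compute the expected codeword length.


Huffman construction (repeatedly merge the two least-probable nodes; each merge adds 1 bit to every symbol beneath it): 15/56 + 2/7 = 31/56; 25/56 + 31/56 = 1. Resulting codeword lengths (in the order the probabilities were given): (2, 1, 2). L_avg = sum(p_i * l_i) = 2/7*2 + 25/56*1 + 15/56*2 = 87/56 = 1.5536

1.5536 bits


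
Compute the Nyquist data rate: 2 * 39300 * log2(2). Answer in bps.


Rate = 2 * B * log2(M) = 2 * 39300 * 1.0 = 78600.0

78600.0 bps


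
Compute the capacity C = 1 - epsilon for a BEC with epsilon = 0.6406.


C = 1 - epsilon = 1 - 0.6406 = 0.3594

0.3594 bits


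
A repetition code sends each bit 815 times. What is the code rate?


Rate = k/n = 1/815

1/815


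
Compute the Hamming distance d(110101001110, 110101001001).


Count differing positions: . . . . . . . . . ^ ^ ^ = 3 differences

3


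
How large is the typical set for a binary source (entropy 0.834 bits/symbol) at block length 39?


log2|A_typical| = nH = 39 * 0.834 = 32.526, so |A_typical| ~ 2^32.526 = 6.184e+09

6.184e+09


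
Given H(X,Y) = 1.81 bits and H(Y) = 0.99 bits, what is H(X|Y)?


H(X|Y) = H(X,Y) - H(Y) = 1.81 - 0.99 = 0.82

0.82 bits


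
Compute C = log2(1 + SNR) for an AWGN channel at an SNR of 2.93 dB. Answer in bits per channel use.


SNR_linear = 10^(2.93/10) = 1.9634; C = log2(1 + SNR_linear) = log2(1 + 1.9634) = 1.5672

1.5672 bits/channel use


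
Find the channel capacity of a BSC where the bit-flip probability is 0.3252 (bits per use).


H(p) = -p*log2(p) - (1-p)*log2(1-p) = -0.3252*log2(0.3252) - 0.6748*log2(0.6748) = 0.527019 + 0.382927 = 0.9099. C = 1 - H(p) = 1 - 0.9099 = 0.0901

0.0901 bits


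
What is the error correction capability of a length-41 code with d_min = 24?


Correction capability = floor((d-1)/2) = floor((24-1)/2) = 11

11 errors


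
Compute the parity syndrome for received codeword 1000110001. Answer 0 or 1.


Syndrome = XOR of all bits = 1 XOR 0 XOR 0 XOR 0 XOR 1 XOR 1 XOR 0 XOR 0 XOR 0 XOR 1 = 0

0


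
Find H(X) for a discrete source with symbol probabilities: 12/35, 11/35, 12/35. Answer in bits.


H = -sum(p_i * log2(p_i)). Terms: -(12/35)*log2(12/35) = 0.529481; -(11/35)*log2(11/35) = 0.524810; -(12/35)*log2(12/35) = 0.529481. H = 0.529481 + 0.524810 + 0.529481 = 1.5838

1.5838 bits
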